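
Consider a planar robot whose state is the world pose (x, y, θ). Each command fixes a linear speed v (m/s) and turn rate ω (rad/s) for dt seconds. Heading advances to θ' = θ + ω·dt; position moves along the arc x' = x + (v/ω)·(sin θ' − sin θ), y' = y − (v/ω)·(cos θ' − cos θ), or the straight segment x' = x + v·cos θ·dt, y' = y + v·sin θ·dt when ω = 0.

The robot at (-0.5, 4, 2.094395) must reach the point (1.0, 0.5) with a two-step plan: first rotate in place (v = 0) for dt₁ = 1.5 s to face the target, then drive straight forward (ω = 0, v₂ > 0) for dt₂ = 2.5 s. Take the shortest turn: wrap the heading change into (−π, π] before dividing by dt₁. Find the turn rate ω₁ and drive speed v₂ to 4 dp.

heading to target = atan2(0.5−4, 1−-0.5) = -1.1659
Δθ = wrap(-1.1659 − 2.0944) = 3.0229; ω₁ = Δθ/dt₁ = 2.0153
distance = √((1−-0.5)² + (0.5−4)²) = 3.8079; v₂ = distance/dt₂ = 1.5232

ω₁ = 2.0153, v₂ = 1.5232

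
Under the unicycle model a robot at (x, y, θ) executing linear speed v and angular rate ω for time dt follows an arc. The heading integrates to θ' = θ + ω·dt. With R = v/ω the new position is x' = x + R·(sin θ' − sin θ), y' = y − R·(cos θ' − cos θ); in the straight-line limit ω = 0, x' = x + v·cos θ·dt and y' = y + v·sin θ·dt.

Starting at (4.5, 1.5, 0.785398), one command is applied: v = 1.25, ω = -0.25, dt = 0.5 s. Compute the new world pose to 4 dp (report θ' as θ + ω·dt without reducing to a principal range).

θ' = 0.7854 + -0.25·0.5 = 0.6604
R = v/ω = 1.25/-0.25 = -5.0000
x' = 4.5 + -5.0000·(sin 0.6604 − sin 0.7854) = 4.9684
y' = 1.5 − -5.0000·(cos 0.6604 − cos 0.7854) = 1.9132

(4.9684, 1.9132, 0.6604)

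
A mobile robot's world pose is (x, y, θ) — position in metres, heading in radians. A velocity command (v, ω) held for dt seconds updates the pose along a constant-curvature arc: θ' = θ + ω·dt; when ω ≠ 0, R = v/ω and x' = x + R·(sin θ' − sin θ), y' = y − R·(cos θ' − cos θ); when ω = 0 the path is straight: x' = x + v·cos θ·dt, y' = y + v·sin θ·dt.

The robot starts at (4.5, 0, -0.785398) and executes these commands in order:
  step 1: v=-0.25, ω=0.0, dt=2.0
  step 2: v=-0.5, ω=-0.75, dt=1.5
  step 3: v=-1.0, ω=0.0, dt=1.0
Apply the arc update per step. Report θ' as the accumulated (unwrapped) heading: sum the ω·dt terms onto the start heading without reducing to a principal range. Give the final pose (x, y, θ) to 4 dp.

(4.3224, 1.9899, -1.9104)

step 1: θ'=-0.7854 (straight) → pose (4.1464, 0.3536, -0.7854)
step 2: θ'=-1.9104 (R=0.6667) → pose (3.9893, 1.0470, -1.9104)
step 3: θ'=-1.9104 (straight) → pose (4.3224, 1.9899, -1.9104)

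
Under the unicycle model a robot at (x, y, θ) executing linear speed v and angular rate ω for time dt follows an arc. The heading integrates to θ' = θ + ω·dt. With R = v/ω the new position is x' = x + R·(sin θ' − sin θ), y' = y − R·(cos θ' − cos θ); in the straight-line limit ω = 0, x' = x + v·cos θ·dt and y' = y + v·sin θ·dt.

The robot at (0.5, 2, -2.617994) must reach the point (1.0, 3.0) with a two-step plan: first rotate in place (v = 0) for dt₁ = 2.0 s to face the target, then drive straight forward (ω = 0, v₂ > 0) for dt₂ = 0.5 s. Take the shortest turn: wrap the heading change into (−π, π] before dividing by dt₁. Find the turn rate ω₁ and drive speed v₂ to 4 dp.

heading to target = atan2(3−2, 1−0.5) = 1.1071
Δθ = wrap(1.1071 − -2.6180) = -2.5580; ω₁ = Δθ/dt₁ = -1.2790
distance = √((1−0.5)² + (3−2)²) = 1.1180; v₂ = distance/dt₂ = 2.2361

ω₁ = -1.2790, v₂ = 2.2361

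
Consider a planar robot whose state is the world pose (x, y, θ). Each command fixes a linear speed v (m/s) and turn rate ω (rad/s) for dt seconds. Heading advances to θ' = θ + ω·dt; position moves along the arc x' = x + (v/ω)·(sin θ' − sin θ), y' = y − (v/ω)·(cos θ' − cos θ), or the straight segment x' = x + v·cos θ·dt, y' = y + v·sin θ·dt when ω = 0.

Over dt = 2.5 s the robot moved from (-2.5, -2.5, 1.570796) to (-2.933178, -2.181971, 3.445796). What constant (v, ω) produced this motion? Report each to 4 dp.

Δθ = 3.445796 − 1.570796 = 1.875000
ω = Δθ/dt = 1.875000/2.5 = 0.7500
R = Δx/(sin θ' − sin θ) = 0.3333
v = R·ω = 0.3333·0.7500 = 0.2500

v = 0.2500, ω = 0.7500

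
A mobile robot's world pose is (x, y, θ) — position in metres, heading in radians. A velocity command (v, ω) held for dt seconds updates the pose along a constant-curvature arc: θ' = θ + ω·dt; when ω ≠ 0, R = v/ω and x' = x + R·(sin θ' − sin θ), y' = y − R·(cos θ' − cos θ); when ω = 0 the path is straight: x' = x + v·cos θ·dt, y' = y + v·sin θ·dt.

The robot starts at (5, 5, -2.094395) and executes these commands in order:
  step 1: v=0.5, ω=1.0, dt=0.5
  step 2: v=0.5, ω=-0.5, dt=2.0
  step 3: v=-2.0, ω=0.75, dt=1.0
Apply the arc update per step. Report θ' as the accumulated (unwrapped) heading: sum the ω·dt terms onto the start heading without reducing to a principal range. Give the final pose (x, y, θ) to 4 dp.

step 1: θ'=-1.5944 (R=0.5000) → pose (4.9332, 4.7618, -1.5944)
step 2: θ'=-2.5944 (R=-1.0000) → pose (4.4537, 3.9314, -2.5944)
step 3: θ'=-1.8444 (R=-2.6667) → pose (5.6337, 5.4882, -1.8444)

(5.6337, 5.4882, -1.8444)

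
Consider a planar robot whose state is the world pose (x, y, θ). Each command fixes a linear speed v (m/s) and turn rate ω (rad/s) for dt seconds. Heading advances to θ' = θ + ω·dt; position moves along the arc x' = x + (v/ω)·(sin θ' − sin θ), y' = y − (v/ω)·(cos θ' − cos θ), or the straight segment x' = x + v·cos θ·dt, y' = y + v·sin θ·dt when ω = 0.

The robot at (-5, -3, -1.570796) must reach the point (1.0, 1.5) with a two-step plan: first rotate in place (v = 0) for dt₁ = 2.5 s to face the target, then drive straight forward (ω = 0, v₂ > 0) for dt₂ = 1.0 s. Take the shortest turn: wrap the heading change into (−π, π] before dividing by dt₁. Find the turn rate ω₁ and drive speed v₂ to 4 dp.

ω₁ = 0.8857, v₂ = 7.5000

heading to target = atan2(1.5−-3, 1−-5) = 0.6435
Δθ = wrap(0.6435 − -1.5708) = 2.2143; ω₁ = Δθ/dt₁ = 0.8857
distance = √((1−-5)² + (1.5−-3)²) = 7.5000; v₂ = distance/dt₂ = 7.5000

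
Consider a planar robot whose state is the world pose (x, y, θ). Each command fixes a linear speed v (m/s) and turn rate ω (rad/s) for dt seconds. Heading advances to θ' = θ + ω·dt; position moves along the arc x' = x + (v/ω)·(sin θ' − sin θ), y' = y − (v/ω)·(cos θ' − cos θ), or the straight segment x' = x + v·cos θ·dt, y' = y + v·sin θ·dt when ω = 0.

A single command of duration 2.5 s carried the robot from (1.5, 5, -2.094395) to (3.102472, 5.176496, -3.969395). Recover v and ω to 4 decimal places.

v = -0.7500, ω = -0.7500

Δθ = -3.969395 − -2.094395 = -1.875000
ω = Δθ/dt = -1.875000/2.5 = -0.7500
R = Δx/(sin θ' − sin θ) = 1.0000
v = R·ω = 1.0000·-0.7500 = -0.7500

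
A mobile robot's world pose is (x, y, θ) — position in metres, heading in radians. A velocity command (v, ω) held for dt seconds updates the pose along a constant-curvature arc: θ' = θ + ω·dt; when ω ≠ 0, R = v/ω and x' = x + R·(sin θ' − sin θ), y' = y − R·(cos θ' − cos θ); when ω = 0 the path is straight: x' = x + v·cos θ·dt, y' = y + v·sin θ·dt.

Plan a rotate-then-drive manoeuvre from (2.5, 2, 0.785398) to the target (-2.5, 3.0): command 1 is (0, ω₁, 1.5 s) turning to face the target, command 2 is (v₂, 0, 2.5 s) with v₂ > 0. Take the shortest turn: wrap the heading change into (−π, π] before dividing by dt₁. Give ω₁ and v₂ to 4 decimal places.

heading to target = atan2(3−2, -2.5−2.5) = 2.9442
Δθ = wrap(2.9442 − 0.7854) = 2.1588; ω₁ = Δθ/dt₁ = 1.4392
distance = √((-2.5−2.5)² + (3−2)²) = 5.0990; v₂ = distance/dt₂ = 2.0396

ω₁ = 1.4392, v₂ = 2.0396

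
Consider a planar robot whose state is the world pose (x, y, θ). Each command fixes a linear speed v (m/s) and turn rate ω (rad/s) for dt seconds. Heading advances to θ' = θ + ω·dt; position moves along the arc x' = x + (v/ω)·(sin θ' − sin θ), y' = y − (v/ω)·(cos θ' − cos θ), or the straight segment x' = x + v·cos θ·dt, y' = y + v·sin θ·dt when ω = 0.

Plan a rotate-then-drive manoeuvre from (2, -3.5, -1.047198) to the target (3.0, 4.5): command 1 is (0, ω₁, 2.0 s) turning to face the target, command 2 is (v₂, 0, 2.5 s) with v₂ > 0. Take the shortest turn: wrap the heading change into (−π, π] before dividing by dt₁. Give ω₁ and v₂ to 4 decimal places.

ω₁ = 1.2468, v₂ = 3.2249

heading to target = atan2(4.5−-3.5, 3−2) = 1.4464
Δθ = wrap(1.4464 − -1.0472) = 2.4936; ω₁ = Δθ/dt₁ = 1.2468
distance = √((3−2)² + (4.5−-3.5)²) = 8.0623; v₂ = distance/dt₂ = 3.2249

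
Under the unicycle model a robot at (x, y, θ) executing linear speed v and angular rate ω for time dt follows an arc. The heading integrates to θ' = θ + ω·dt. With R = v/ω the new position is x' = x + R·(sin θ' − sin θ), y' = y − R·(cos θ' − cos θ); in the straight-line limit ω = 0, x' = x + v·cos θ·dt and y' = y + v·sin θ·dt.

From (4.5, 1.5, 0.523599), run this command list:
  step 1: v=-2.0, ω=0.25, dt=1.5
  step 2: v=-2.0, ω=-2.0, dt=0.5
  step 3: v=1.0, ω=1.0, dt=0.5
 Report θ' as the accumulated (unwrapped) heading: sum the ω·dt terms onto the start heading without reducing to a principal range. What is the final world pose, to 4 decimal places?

step 1: θ'=0.8986 (R=-8.0000) → pose (2.2404, -0.4465, 0.8986)
step 2: θ'=-0.1014 (R=1.0000) → pose (1.3567, -0.8187, -0.1014)
step 3: θ'=0.3986 (R=1.0000) → pose (1.8460, -0.7454, 0.3986)

(1.8460, -0.7454, 0.3986)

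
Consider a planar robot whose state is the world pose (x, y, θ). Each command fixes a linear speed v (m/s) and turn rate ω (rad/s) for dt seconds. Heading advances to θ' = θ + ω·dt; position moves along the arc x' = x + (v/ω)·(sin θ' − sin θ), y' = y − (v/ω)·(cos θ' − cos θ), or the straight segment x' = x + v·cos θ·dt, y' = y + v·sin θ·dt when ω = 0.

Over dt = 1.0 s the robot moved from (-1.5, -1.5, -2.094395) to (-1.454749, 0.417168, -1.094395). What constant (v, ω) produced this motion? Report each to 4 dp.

Δθ = -1.094395 − -2.094395 = 1.000000
ω = Δθ/dt = 1.000000/1.0 = 1.0000
R = −Δy/(cos θ' − cos θ) = -2.0000
v = R·ω = -2.0000·1.0000 = -2.0000

v = -2.0000, ω = 1.0000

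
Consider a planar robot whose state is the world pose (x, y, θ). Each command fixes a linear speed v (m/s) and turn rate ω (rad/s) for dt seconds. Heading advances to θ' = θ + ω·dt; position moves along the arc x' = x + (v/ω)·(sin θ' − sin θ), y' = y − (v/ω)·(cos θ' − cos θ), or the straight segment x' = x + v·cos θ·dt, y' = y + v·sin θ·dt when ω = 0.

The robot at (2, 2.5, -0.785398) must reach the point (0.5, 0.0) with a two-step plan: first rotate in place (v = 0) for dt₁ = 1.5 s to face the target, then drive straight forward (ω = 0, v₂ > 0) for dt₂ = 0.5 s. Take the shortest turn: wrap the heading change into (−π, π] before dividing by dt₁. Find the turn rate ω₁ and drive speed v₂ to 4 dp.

heading to target = atan2(0−2.5, 0.5−2) = -2.1112
Δθ = wrap(-2.1112 − -0.7854) = -1.3258; ω₁ = Δθ/dt₁ = -0.8839
distance = √((0.5−2)² + (0−2.5)²) = 2.9155; v₂ = distance/dt₂ = 5.8310

ω₁ = -0.8839, v₂ = 5.8310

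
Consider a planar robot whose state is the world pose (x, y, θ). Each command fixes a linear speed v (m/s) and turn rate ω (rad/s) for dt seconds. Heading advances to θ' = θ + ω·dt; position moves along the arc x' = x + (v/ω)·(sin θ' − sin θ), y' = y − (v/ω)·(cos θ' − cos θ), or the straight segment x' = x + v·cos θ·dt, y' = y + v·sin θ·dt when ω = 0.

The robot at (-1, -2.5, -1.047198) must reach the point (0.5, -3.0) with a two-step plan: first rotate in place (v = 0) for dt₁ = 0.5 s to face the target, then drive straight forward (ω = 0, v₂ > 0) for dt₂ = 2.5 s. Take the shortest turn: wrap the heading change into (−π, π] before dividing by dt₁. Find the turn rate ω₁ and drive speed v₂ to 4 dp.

ω₁ = 1.4509, v₂ = 0.6325

heading to target = atan2(-3−-2.5, 0.5−-1) = -0.3218
Δθ = wrap(-0.3218 − -1.0472) = 0.7254; ω₁ = Δθ/dt₁ = 1.4509
distance = √((0.5−-1)² + (-3−-2.5)²) = 1.5811; v₂ = distance/dt₂ = 0.6325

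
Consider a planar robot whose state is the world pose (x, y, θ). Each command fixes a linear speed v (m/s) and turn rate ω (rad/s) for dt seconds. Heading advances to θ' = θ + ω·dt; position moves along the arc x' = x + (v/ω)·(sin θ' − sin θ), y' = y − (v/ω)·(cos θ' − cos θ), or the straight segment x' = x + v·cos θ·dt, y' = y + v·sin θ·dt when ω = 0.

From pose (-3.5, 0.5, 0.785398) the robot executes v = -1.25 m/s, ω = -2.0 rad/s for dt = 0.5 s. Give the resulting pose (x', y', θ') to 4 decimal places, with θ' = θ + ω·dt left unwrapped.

(-4.0750, 0.3313, -0.2146)

θ' = 0.7854 + -2.0·0.5 = -0.2146
R = v/ω = -1.25/-2.0 = 0.6250
x' = -3.5 + 0.6250·(sin -0.2146 − sin 0.7854) = -4.0750
y' = 0.5 − 0.6250·(cos -0.2146 − cos 0.7854) = 0.3313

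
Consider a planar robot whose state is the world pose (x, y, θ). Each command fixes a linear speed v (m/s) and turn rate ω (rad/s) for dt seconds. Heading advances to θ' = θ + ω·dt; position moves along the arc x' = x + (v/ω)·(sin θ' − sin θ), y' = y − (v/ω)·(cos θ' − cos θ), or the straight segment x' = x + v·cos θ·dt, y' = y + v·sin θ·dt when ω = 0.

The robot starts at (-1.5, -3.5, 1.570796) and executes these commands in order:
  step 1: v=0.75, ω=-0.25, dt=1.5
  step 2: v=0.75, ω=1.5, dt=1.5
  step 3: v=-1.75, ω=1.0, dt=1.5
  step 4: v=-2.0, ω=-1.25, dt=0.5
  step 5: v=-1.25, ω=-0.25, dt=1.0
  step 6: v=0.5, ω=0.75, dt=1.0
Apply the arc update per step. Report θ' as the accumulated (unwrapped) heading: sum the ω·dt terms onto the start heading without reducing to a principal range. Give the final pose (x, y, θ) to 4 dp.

step 1: θ'=1.1958 (R=-3.0000) → pose (-1.2915, -2.4012, 1.1958)
step 2: θ'=3.4458 (R=0.5000) → pose (-1.9065, -1.7410, 3.4458)
step 3: θ'=4.9458 (R=-1.7500) → pose (-0.7282, 0.3334, 4.9458)
step 4: θ'=4.3208 (R=1.6000) → pose (-0.6504, 1.3141, 4.3208)
step 5: θ'=4.0708 (R=5.0000) → pose (-0.0347, 2.3982, 4.0708)
step 6: θ'=4.8208 (R=0.6667) → pose (-0.1633, 1.9271, 4.8208)

(-0.1633, 1.9271, 4.8208)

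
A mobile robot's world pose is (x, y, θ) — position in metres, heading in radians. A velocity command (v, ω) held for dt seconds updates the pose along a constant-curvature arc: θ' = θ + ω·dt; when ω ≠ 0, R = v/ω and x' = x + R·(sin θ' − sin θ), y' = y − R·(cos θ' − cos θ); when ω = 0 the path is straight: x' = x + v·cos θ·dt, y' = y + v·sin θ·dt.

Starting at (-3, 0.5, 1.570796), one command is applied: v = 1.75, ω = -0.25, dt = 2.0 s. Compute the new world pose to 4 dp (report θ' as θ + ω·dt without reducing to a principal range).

(-2.1431, 3.8560, 1.0708)

θ' = 1.5708 + -0.25·2.0 = 1.0708
R = v/ω = 1.75/-0.25 = -7.0000
x' = -3 + -7.0000·(sin 1.0708 − sin 1.5708) = -2.1431
y' = 0.5 − -7.0000·(cos 1.0708 − cos 1.5708) = 3.8560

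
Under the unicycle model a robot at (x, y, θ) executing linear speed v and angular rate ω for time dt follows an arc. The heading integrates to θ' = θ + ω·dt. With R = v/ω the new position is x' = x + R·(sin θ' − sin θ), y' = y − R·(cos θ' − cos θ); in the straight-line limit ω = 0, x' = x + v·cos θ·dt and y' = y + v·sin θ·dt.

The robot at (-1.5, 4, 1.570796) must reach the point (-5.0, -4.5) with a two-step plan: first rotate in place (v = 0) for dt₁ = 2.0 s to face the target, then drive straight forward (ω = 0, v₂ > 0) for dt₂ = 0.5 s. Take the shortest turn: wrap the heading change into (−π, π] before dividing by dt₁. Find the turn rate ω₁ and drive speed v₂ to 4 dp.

ω₁ = 1.3755, v₂ = 18.3848

heading to target = atan2(-4.5−4, -5−-1.5) = -1.9614
Δθ = wrap(-1.9614 − 1.5708) = 2.7510; ω₁ = Δθ/dt₁ = 1.3755
distance = √((-5−-1.5)² + (-4.5−4)²) = 9.1924; v₂ = distance/dt₂ = 18.3848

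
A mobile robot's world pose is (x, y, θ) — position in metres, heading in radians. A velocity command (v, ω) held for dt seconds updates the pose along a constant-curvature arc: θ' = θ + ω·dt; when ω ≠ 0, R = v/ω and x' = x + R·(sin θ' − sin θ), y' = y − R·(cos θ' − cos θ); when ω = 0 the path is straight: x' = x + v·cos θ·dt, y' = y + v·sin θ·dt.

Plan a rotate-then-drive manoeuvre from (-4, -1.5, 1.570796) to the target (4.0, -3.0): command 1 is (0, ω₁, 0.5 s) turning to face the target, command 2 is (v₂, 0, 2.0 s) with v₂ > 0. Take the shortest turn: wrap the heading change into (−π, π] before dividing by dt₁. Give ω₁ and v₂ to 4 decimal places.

ω₁ = -3.5123, v₂ = 4.0697

heading to target = atan2(-3−-1.5, 4−-4) = -0.1853
Δθ = wrap(-0.1853 − 1.5708) = -1.7561; ω₁ = Δθ/dt₁ = -3.5123
distance = √((4−-4)² + (-3−-1.5)²) = 8.1394; v₂ = distance/dt₂ = 4.0697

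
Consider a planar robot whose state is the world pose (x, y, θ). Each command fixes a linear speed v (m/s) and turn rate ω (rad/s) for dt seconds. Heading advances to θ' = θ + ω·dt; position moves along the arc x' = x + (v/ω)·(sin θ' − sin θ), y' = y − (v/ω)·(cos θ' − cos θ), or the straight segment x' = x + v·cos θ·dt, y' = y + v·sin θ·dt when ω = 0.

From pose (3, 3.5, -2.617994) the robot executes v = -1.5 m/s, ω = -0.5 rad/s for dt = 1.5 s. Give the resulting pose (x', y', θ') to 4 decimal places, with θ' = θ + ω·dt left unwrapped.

(5.1734, 3.8254, -3.3680)

θ' = -2.6180 + -0.5·1.5 = -3.3680
R = v/ω = -1.5/-0.5 = 3.0000
x' = 3 + 3.0000·(sin -3.3680 − sin -2.6180) = 5.1734
y' = 3.5 − 3.0000·(cos -3.3680 − cos -2.6180) = 3.8254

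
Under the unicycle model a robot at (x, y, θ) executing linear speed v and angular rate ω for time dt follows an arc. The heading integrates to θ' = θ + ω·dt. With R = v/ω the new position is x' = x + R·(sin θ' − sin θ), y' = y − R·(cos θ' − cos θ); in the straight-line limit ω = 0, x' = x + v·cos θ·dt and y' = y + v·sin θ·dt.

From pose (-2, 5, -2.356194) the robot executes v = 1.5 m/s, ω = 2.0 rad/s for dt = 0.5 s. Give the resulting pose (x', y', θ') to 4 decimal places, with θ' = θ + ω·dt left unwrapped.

θ' = -2.3562 + 2.0·0.5 = -1.3562
R = v/ω = 1.5/2.0 = 0.7500
x' = -2 + 0.7500·(sin -1.3562 − sin -2.3562) = -2.2025
y' = 5 − 0.7500·(cos -1.3562 − cos -2.3562) = 4.3100

(-2.2025, 4.3100, -1.3562)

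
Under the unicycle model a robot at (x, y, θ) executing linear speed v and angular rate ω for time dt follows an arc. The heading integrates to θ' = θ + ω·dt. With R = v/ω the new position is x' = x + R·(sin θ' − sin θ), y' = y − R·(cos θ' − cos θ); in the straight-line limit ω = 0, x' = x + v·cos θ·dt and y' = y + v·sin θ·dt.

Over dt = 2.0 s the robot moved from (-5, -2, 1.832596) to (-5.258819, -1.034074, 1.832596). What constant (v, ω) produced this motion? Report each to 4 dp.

v = 0.5000, ω = 0.0000

Δθ = 1.832596 − 1.832596 = 0.000000
ω = Δθ/dt = 0.000000/2.0 = 0.0000
ω = 0 → v = (Δx·cos θ + Δy·sin θ)/dt = 0.5000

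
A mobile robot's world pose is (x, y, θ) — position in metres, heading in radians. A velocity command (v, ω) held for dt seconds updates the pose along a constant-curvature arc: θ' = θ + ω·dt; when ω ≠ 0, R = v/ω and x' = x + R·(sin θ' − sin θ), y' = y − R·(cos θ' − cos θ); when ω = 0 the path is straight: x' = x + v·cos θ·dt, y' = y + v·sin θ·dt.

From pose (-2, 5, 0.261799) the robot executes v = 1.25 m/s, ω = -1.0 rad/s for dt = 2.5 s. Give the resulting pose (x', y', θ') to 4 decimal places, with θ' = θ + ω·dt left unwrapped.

(-0.6947, 3.0189, -2.2382)

θ' = 0.2618 + -1.0·2.5 = -2.2382
R = v/ω = 1.25/-1.0 = -1.2500
x' = -2 + -1.2500·(sin -2.2382 − sin 0.2618) = -0.6947
y' = 5 − -1.2500·(cos -2.2382 − cos 0.2618) = 3.0189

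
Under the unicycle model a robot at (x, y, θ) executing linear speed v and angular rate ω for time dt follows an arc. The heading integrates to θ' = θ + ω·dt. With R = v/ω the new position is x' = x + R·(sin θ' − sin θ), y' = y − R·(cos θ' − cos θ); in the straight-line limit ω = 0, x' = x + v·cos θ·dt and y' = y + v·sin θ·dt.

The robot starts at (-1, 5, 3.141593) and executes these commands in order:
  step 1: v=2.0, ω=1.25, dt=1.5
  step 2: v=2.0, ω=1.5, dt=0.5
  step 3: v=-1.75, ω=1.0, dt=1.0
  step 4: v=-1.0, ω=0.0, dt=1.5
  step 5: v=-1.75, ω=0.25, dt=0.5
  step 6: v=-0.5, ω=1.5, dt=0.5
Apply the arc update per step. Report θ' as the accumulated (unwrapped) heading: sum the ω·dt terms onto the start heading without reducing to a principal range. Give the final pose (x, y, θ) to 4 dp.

step 1: θ'=5.0166 (R=1.6000) → pose (-2.5265, 2.9207, 5.0166)
step 2: θ'=5.7666 (R=1.3333) → pose (-1.9130, 2.1608, 5.7666)
step 3: θ'=6.7666 (R=-1.7500) → pose (-3.5907, 2.1886, 6.7666)
step 4: θ'=6.7666 (straight) → pose (-4.9189, 1.4914, 6.7666)
step 5: θ'=6.8916 (R=-7.0000) → pose (-5.6662, 1.0374, 6.8916)
step 6: θ'=7.6416 (R=-0.3333) → pose (-5.8015, 0.8342, 7.6416)

(-5.8015, 0.8342, 7.6416)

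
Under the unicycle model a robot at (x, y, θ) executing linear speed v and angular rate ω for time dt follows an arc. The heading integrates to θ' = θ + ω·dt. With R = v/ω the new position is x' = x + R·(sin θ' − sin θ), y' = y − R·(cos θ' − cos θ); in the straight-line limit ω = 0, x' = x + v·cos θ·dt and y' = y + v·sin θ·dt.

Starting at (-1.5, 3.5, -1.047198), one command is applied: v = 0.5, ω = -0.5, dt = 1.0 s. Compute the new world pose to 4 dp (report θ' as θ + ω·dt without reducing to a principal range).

(-1.3663, 3.0236, -1.5472)

θ' = -1.0472 + -0.5·1.0 = -1.5472
R = v/ω = 0.5/-0.5 = -1.0000
x' = -1.5 + -1.0000·(sin -1.5472 − sin -1.0472) = -1.3663
y' = 3.5 − -1.0000·(cos -1.5472 − cos -1.0472) = 3.0236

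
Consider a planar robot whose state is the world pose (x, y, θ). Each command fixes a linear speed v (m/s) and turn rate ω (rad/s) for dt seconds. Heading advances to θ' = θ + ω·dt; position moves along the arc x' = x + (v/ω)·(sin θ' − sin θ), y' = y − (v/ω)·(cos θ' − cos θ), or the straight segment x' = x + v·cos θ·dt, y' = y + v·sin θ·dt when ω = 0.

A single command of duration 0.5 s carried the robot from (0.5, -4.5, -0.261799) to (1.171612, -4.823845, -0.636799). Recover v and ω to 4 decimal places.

Δθ = -0.636799 − -0.261799 = -0.375000
ω = Δθ/dt = -0.375000/0.5 = -0.7500
R = Δx/(sin θ' − sin θ) = -2.0000
v = R·ω = -2.0000·-0.7500 = 1.5000

v = 1.5000, ω = -0.7500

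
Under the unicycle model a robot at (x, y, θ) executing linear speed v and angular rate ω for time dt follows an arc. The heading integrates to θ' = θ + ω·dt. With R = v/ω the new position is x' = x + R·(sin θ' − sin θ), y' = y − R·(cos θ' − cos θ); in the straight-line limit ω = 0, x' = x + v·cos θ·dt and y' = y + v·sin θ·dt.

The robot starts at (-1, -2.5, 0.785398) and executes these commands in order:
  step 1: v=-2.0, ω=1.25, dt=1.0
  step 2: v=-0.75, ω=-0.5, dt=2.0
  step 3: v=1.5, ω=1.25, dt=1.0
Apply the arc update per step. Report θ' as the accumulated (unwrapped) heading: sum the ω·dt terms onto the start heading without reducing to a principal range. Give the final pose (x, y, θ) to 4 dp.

(-1.4756, -4.3871, 2.2854)

step 1: θ'=2.0354 (R=-1.6000) → pose (-1.2990, -4.3483, 2.0354)
step 2: θ'=1.0354 (R=1.5000) → pose (-1.3499, -5.7857, 1.0354)
step 3: θ'=2.2854 (R=1.2000) → pose (-1.4756, -4.3871, 2.2854)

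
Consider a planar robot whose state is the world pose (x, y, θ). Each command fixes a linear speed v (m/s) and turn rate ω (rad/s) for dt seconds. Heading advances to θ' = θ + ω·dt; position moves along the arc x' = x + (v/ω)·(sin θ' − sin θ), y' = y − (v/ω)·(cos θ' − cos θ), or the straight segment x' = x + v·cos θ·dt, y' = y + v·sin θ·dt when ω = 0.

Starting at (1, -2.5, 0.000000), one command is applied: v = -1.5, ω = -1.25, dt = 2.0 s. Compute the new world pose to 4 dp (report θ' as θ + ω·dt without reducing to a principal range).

(0.2818, -0.3386, -2.5000)

θ' = 0.0000 + -1.25·2.0 = -2.5000
R = v/ω = -1.5/-1.25 = 1.2000
x' = 1 + 1.2000·(sin -2.5000 − sin 0.0000) = 0.2818
y' = -2.5 − 1.2000·(cos -2.5000 − cos 0.0000) = -0.3386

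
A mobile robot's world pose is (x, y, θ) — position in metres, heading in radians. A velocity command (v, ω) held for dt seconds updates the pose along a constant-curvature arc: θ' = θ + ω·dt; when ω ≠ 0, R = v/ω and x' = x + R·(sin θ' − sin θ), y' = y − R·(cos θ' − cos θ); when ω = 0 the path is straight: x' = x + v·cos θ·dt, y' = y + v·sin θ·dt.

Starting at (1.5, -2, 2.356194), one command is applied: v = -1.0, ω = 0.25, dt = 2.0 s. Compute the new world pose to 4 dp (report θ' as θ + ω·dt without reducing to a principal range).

(3.2023, -3.0098, 2.8562)

θ' = 2.3562 + 0.25·2.0 = 2.8562
R = v/ω = -1.0/0.25 = -4.0000
x' = 1.5 + -4.0000·(sin 2.8562 − sin 2.3562) = 3.2023
y' = -2 − -4.0000·(cos 2.8562 − cos 2.3562) = -3.0098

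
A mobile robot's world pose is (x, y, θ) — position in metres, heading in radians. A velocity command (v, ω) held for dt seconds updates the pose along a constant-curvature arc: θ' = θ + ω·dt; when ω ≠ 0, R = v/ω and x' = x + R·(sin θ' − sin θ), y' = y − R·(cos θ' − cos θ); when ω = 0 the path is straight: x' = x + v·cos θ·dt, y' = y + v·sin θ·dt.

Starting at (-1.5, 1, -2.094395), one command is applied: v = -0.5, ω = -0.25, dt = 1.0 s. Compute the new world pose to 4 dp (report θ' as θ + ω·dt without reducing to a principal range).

(-1.1988, 1.3974, -2.3444)

θ' = -2.0944 + -0.25·1.0 = -2.3444
R = v/ω = -0.5/-0.25 = 2.0000
x' = -1.5 + 2.0000·(sin -2.3444 − sin -2.0944) = -1.1988
y' = 1 − 2.0000·(cos -2.3444 − cos -2.0944) = 1.3974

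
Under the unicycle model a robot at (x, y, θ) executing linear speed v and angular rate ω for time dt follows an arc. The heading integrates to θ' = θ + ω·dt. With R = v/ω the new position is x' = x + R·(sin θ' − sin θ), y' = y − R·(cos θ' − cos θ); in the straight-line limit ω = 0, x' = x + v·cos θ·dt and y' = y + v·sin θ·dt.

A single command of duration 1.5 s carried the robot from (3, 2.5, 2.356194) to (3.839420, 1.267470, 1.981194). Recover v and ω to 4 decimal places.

Δθ = 1.981194 − 2.356194 = -0.375000
ω = Δθ/dt = -0.375000/1.5 = -0.2500
R = −Δy/(cos θ' − cos θ) = 4.0000
v = R·ω = 4.0000·-0.2500 = -1.0000

v = -1.0000, ω = -0.2500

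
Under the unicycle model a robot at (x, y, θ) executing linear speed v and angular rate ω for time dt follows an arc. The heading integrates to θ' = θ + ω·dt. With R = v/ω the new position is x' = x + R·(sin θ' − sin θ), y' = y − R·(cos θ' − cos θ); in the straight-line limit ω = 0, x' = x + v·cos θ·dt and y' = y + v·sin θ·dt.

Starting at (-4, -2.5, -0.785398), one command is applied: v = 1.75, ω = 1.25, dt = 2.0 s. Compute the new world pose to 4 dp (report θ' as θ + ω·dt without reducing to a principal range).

θ' = -0.7854 + 1.25·2.0 = 1.7146
R = v/ω = 1.75/1.25 = 1.4000
x' = -4 + 1.4000·(sin 1.7146 − sin -0.7854) = -1.6245
y' = -2.5 − 1.4000·(cos 1.7146 − cos -0.7854) = -1.3094

(-1.6245, -1.3094, 1.7146)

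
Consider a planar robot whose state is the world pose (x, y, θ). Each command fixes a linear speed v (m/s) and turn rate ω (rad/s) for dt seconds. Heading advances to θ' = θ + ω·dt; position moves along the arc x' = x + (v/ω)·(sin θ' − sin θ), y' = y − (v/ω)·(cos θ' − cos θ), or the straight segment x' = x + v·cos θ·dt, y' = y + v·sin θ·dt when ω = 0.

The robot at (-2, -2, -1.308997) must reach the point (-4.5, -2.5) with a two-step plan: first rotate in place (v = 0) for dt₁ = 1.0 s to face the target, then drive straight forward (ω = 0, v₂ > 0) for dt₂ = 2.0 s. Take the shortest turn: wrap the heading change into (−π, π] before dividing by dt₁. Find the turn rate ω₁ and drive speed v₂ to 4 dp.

heading to target = atan2(-2.5−-2, -4.5−-2) = -2.9442
Δθ = wrap(-2.9442 − -1.3090) = -1.6352; ω₁ = Δθ/dt₁ = -1.6352
distance = √((-4.5−-2)² + (-2.5−-2)²) = 2.5495; v₂ = distance/dt₂ = 1.2748

ω₁ = -1.6352, v₂ = 1.2748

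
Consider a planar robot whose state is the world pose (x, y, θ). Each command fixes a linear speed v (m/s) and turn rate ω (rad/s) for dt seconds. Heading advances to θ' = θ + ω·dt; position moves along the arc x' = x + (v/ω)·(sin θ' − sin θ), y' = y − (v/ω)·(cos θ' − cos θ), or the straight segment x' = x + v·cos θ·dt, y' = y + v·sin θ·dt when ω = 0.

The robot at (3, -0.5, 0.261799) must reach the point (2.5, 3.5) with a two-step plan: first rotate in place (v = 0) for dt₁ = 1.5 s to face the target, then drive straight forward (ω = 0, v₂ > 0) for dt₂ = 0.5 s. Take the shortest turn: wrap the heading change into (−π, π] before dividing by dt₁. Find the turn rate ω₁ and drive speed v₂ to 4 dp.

heading to target = atan2(3.5−-0.5, 2.5−3) = 1.6952
Δθ = wrap(1.6952 − 0.2618) = 1.4334; ω₁ = Δθ/dt₁ = 0.9556
distance = √((2.5−3)² + (3.5−-0.5)²) = 4.0311; v₂ = distance/dt₂ = 8.0623

ω₁ = 0.9556, v₂ = 8.0623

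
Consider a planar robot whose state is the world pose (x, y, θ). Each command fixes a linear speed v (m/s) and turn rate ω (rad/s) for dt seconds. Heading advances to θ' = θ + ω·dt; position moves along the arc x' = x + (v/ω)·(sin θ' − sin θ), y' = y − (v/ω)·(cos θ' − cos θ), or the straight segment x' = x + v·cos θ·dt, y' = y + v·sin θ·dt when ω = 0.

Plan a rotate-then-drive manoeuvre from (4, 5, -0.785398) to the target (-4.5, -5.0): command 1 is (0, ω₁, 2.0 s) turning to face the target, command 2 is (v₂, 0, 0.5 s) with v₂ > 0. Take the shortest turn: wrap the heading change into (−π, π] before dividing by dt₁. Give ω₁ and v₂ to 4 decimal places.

ω₁ = -0.7449, v₂ = 26.2488

heading to target = atan2(-5−5, -4.5−4) = -2.2753
Δθ = wrap(-2.2753 − -0.7854) = -1.4899; ω₁ = Δθ/dt₁ = -0.7449
distance = √((-4.5−4)² + (-5−5)²) = 13.1244; v₂ = distance/dt₂ = 26.2488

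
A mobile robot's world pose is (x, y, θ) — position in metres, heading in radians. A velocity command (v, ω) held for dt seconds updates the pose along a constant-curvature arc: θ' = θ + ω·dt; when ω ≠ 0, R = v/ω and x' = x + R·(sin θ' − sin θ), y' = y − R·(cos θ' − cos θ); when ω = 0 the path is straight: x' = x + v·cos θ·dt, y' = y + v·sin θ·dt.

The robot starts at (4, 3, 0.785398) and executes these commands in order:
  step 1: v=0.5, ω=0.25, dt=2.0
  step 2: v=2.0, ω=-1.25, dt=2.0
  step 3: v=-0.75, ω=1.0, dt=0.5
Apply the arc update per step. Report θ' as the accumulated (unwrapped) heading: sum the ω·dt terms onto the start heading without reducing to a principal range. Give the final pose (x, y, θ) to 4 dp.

(7.3283, 4.2636, -0.7146)

step 1: θ'=1.2854 (R=2.0000) → pose (4.5049, 3.8511, 1.2854)
step 2: θ'=-1.2146 (R=-1.6000) → pose (7.5397, 3.9586, -1.2146)
step 3: θ'=-0.7146 (R=-0.7500) → pose (7.3283, 4.2636, -0.7146)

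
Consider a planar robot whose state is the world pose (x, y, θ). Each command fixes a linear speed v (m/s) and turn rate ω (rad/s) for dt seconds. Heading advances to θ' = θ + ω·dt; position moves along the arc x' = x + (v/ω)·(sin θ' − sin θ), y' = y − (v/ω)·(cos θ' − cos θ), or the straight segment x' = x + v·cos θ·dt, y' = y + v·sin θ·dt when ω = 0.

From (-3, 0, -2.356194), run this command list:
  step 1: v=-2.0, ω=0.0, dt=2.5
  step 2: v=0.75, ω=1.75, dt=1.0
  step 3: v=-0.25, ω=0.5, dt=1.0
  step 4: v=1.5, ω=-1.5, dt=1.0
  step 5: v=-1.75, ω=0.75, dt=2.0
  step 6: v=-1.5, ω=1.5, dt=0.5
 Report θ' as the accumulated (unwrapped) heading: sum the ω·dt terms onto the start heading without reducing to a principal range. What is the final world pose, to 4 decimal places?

step 1: θ'=-2.3562 (straight) → pose (0.5355, 3.5355, -2.3562)
step 2: θ'=-0.6062 (R=0.4286) → pose (0.5944, 2.8803, -0.6062)
step 3: θ'=-0.1062 (R=-0.5000) → pose (0.3625, 2.9666, -0.1062)
step 4: θ'=-1.6062 (R=-1.0000) → pose (1.2559, 1.9368, -1.6062)
step 5: θ'=-0.1062 (R=-2.3333) → pose (-0.8286, 4.3396, -0.1062)
step 6: θ'=0.6438 (R=-1.0000) → pose (-1.5349, 4.1450, 0.6438)

(-1.5349, 4.1450, 0.6438)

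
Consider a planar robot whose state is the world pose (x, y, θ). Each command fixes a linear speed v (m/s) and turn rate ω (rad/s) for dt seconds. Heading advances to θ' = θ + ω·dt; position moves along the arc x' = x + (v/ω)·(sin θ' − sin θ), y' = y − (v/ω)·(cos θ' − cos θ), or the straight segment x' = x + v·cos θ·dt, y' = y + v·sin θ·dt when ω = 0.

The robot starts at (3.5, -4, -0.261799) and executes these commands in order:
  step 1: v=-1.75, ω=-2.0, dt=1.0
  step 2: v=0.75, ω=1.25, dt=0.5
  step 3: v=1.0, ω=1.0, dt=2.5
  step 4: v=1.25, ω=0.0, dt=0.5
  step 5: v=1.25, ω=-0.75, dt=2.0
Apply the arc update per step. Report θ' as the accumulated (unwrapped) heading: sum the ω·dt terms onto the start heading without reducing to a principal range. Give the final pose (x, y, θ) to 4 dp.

(7.3374, -2.9243, -0.6368)

step 1: θ'=-2.2618 (R=0.8750) → pose (3.0522, -2.5972, -2.2618)
step 2: θ'=-1.6368 (R=0.6000) → pose (2.9159, -2.9400, -1.6368)
step 3: θ'=0.8632 (R=1.0000) → pose (4.6736, -3.6559, 0.8632)
step 4: θ'=0.8632 (straight) → pose (5.0799, -3.1810, 0.8632)
step 5: θ'=-0.6368 (R=-1.6667) → pose (7.3374, -2.9243, -0.6368)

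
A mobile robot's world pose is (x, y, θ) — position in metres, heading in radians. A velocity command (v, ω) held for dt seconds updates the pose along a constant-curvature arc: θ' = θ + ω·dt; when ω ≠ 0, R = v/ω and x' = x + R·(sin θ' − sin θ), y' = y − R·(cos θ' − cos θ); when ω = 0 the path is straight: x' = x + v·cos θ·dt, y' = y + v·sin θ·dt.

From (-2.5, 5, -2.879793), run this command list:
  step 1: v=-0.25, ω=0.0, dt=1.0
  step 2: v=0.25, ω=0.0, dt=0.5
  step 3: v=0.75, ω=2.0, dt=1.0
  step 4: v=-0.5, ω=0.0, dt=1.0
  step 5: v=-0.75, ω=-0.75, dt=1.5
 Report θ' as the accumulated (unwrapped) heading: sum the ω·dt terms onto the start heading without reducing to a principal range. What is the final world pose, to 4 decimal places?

(-3.0265, 5.8743, -2.0048)

step 1: θ'=-2.8798 (straight) → pose (-2.2585, 5.0647, -2.8798)
step 2: θ'=-2.8798 (straight) → pose (-2.3793, 5.0324, -2.8798)
step 3: θ'=-0.8798 (R=0.3750) → pose (-2.5712, 4.4311, -0.8798)
step 4: θ'=-0.8798 (straight) → pose (-2.8898, 4.8164, -0.8798)
step 5: θ'=-2.0048 (R=1.0000) → pose (-3.0265, 5.8743, -2.0048)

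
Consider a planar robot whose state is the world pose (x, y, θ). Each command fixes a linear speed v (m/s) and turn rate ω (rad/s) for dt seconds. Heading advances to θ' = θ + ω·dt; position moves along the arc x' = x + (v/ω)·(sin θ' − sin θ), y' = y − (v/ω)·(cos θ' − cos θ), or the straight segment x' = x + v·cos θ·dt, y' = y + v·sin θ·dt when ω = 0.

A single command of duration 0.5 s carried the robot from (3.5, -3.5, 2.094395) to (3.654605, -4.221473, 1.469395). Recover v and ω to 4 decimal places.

Δθ = 1.469395 − 2.094395 = -0.625000
ω = Δθ/dt = -0.625000/0.5 = -1.2500
R = −Δy/(cos θ' − cos θ) = 1.2000
v = R·ω = 1.2000·-1.2500 = -1.5000

v = -1.5000, ω = -1.2500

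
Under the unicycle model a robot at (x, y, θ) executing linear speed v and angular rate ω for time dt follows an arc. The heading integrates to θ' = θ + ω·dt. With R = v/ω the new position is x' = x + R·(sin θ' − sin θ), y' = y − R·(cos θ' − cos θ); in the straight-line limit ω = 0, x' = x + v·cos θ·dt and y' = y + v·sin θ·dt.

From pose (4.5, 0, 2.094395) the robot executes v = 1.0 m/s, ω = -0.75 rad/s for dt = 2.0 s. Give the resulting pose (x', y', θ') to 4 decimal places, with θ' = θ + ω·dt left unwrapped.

θ' = 2.0944 + -0.75·2.0 = 0.5944
R = v/ω = 1.0/-0.75 = -1.3333
x' = 4.5 + -1.3333·(sin 0.5944 − sin 2.0944) = 4.9080
y' = 0 − -1.3333·(cos 0.5944 − cos 2.0944) = 1.7713

(4.9080, 1.7713, 0.5944)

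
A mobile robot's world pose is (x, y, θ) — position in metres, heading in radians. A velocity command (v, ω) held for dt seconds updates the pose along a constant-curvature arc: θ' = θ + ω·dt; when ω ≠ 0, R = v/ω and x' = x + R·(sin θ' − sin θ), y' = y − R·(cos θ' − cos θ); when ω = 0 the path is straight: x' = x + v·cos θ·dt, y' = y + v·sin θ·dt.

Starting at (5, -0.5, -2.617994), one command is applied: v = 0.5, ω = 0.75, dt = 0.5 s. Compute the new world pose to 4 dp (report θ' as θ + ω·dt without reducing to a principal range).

θ' = -2.6180 + 0.75·0.5 = -2.2430
R = v/ω = 0.5/0.75 = 0.6667
x' = 5 + 0.6667·(sin -2.2430 − sin -2.6180) = 4.8117
y' = -0.5 − 0.6667·(cos -2.2430 − cos -2.6180) = -0.6622

(4.8117, -0.6622, -2.2430)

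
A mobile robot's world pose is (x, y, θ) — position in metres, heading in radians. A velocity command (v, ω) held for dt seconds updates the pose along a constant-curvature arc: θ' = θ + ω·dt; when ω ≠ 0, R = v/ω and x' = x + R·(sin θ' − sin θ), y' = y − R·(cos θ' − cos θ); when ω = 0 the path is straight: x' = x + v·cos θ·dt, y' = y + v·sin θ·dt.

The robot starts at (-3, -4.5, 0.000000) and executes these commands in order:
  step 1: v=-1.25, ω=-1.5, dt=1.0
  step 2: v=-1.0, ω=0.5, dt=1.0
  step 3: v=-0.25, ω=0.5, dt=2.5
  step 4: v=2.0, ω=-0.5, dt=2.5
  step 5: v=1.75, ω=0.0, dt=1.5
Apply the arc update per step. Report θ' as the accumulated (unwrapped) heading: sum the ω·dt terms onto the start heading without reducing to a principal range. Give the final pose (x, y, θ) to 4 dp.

(1.0861, -6.4955, -1.0000)

step 1: θ'=-1.5000 (R=0.8333) → pose (-3.8312, -3.7256, -1.5000)
step 2: θ'=-1.0000 (R=-2.0000) → pose (-4.1433, -2.7865, -1.0000)
step 3: θ'=0.2500 (R=-0.5000) → pose (-4.6877, -2.5722, 0.2500)
step 4: θ'=-1.0000 (R=-4.0000) → pose (-0.3322, -4.2866, -1.0000)
step 5: θ'=-1.0000 (straight) → pose (1.0861, -6.4955, -1.0000)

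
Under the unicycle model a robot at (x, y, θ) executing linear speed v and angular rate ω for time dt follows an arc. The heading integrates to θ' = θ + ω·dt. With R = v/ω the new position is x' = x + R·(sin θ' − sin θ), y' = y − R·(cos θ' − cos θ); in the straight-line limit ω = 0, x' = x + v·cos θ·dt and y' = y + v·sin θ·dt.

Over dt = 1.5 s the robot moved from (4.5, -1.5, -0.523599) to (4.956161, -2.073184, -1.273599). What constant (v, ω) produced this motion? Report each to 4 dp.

v = 0.5000, ω = -0.5000

Δθ = -1.273599 − -0.523599 = -0.750000
ω = Δθ/dt = -0.750000/1.5 = -0.5000
R = −Δy/(cos θ' − cos θ) = -1.0000
v = R·ω = -1.0000·-0.5000 = 0.5000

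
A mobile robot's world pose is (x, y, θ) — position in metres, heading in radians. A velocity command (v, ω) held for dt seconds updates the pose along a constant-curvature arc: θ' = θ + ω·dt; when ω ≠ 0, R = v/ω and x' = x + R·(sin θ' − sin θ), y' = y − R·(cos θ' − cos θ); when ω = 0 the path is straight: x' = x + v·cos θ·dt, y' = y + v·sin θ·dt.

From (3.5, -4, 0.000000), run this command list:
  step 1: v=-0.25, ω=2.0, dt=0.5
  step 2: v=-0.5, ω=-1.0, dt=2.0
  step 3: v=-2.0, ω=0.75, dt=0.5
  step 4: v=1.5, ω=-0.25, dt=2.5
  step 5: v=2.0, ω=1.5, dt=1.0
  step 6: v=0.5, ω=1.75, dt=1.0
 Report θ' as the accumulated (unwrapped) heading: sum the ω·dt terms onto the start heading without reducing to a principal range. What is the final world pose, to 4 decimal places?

step 1: θ'=1.0000 (R=-0.1250) → pose (3.3948, -4.0575, 1.0000)
step 2: θ'=-1.0000 (R=0.5000) → pose (2.5533, -4.0575, -1.0000)
step 3: θ'=-0.6250 (R=-2.6667) → pose (1.8697, -3.3357, -0.6250)
step 4: θ'=-1.2500 (R=-6.0000) → pose (4.0530, -6.3095, -1.2500)
step 5: θ'=0.2500 (R=1.3333) → pose (5.6482, -7.1810, 0.2500)
step 6: θ'=2.0000 (R=0.2857) → pose (5.8373, -6.7853, 2.0000)

(5.8373, -6.7853, 2.0000)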